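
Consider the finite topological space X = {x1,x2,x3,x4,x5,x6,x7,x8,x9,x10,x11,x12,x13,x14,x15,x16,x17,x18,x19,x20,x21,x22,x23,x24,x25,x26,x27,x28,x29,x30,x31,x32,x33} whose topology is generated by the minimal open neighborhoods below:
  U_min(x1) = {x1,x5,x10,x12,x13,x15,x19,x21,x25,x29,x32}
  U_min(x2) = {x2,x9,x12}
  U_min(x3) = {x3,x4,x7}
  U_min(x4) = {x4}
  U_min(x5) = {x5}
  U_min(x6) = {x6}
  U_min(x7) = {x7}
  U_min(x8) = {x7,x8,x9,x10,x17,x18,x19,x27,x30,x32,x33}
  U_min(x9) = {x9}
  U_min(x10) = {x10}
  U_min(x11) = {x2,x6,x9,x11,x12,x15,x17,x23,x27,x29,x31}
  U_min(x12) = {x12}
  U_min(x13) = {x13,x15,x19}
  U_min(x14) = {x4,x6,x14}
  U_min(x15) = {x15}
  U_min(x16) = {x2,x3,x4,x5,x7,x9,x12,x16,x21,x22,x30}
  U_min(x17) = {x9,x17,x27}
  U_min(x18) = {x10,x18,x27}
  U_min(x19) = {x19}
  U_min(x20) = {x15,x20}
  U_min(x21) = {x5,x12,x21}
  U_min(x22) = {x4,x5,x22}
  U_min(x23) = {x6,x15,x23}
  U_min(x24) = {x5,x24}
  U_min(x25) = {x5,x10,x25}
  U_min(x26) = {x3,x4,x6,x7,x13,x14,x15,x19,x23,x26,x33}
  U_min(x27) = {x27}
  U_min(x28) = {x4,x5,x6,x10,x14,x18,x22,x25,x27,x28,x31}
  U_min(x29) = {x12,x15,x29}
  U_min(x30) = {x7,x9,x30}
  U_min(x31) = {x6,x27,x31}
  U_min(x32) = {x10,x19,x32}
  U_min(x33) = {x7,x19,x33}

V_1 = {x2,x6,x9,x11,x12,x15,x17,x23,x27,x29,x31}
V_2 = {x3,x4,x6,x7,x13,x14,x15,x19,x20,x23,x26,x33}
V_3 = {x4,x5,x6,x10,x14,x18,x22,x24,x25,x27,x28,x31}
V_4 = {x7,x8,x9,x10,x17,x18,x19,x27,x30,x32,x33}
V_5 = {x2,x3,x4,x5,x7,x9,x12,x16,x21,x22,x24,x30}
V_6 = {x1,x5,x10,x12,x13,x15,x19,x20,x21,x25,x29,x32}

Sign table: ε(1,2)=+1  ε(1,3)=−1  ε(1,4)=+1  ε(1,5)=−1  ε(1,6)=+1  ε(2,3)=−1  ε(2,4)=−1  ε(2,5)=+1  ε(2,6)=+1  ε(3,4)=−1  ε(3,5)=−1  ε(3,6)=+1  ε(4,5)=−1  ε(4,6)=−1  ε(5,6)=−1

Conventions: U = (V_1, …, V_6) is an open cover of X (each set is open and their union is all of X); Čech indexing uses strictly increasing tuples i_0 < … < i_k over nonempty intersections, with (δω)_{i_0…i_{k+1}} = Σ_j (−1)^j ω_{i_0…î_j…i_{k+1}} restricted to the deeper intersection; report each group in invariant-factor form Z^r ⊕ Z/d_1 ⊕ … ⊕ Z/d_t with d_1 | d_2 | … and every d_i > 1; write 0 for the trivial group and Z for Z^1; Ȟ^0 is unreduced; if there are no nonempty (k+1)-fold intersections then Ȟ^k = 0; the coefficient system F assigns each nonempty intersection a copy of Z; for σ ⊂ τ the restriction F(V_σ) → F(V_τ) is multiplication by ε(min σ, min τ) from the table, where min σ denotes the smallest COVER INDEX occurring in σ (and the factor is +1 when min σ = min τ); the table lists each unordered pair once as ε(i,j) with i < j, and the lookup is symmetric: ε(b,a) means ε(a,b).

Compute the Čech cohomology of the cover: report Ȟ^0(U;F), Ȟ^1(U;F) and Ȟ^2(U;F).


Ȟ^0 = 0; Ȟ^1 = Z/2; Ȟ^2 = Z

nonempty overlaps:
  V12={x6,x15,x23} V13={x6,x27,x31} V14={x9,x17,x27} V15={x2,x9,x12} V16={x12,x15,x29} V23={x4,x6,x14} V24={x7,x19,x33} V25={x3,x4,x7} V26={x13,x15,x19,x20} V34={x10,x18,x27} V35={x4,x5,x22,x24} V36={x5,x10,x25} V45={x7,x9,x30} V46={x10,x19,x32} V56={x5,x12,x21}
  V123={x6} V126={x15} V134={x27} V145={x9} V156={x12} V235={x4} V245={x7} V246={x19} V346={x10} V356={x5}
C dims 6,15,10; δ0: rk 6, SNF 1^5·2; δ1: rk 9, SNF 1^9
degree 0: 6−6−0 = 0 → Ȟ^0 ≅ 0
degree 1: 15−9−6 = 0 plus torsion [2] → Ȟ^1 ≅ Z/2
degree 2: 10−0−9 = 1 → Ȟ^2 ≅ Z


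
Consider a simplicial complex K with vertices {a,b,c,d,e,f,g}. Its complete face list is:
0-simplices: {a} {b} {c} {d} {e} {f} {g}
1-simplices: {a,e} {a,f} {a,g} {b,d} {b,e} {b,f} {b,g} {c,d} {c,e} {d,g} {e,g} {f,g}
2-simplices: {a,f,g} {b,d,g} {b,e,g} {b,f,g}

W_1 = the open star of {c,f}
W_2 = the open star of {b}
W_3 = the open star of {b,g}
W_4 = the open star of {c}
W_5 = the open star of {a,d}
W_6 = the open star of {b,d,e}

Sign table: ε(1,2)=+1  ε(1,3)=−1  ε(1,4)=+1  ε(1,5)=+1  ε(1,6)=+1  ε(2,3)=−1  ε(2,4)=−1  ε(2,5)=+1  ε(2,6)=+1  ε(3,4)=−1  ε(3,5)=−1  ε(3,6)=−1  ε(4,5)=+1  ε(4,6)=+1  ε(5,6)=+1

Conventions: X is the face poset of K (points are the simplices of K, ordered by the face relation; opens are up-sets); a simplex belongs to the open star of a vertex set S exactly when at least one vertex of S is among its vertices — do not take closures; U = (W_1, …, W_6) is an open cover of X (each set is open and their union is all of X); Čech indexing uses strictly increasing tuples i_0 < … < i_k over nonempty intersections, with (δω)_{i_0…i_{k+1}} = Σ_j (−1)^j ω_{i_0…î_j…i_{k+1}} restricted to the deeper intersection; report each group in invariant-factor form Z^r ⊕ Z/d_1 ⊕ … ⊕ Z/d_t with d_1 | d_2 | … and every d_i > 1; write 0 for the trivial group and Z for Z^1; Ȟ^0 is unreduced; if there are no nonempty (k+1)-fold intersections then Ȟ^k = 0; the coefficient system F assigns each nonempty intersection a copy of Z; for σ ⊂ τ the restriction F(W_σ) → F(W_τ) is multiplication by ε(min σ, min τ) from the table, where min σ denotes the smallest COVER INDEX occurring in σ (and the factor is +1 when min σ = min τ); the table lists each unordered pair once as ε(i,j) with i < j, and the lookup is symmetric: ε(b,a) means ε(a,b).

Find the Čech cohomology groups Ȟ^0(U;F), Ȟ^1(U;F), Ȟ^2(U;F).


Ȟ^0 ≅ Z, Ȟ^1 ≅ 0 and Ȟ^2 ≅ Z

nonempty overlaps:
  W1={{c},{f},{a,f},{b,f},{c,d},{c,e},{f,g},{a,f,g},{b,f,g}} W2={{b},{b,d},{b,e},{b,f},{b,g},{b,d,g},{b,e,g},{b,f,g}} W3={{b},{g},{a,g},{b,d},{b,e},{b,f},{b,g},{d,g},{e,g},{f,g},{a,f,g},{b,d,g},{b,e,g},{b,f,g}} W4={{c},{c,d},{c,e}} W5={{a},{d},{a,e},{a,f},{a,g},{b,d},{c,d},{d,g},{a,f,g},{b,d,g}} W6={{b},{d},{e},{a,e},{b,d},{b,e},{b,f},{b,g},{c,d},{c,e},{d,g},{e,g},{b,d,g},{b,e,g},{b,f,g}}
  W12={{b,f},{b,f,g}} W13={{b,f},{f,g},{a,f,g},{b,f,g}} W14={{c},{c,d},{c,e}} W15={{a,f},{c,d},{a,f,g}} W16={{b,f},{c,d},{c,e},{b,f,g}} W23={{b},{b,d},{b,e},{b,f},{b,g},{b,d,g},{b,e,g},{b,f,g}} W25={{b,d},{b,d,g}} W26={{b},{b,d},{b,e},{b,f},{b,g},{b,d,g},{b,e,g},{b,f,g}} W35={{a,g},{b,d},{d,g},{a,f,g},{b,d,g}} W36={{b},{b,d},{b,e},{b,f},{b,g},{d,g},{e,g},{b,d,g},{b,e,g},{b,f,g}} W45={{c,d}} W46={{c,d},{c,e}} W56={{d},{a,e},{b,d},{c,d},{d,g},{b,d,g}}
  W123={{b,f},{b,f,g}} W126={{b,f},{b,f,g}} W135={{a,f,g}} W136={{b,f},{b,f,g}} W145={{c,d}} W146={{c,d},{c,e}} W156={{c,d}} W235={{b,d},{b,d,g}} W236={{b},{b,d},{b,e},{b,f},{b,g},{b,d,g},{b,e,g},{b,f,g}} W256={{b,d},{b,d,g}} W356={{b,d},{d,g},{b,d,g}} W456={{c,d}}
  W1236={{b,f},{b,f,g}} W1456={{c,d}} W2356={{b,d},{b,d,g}}
C dims 6,13,12,3; δ0: rk 5, SNF 1^5; δ1: rk 8, SNF 1^8; δ2: rk 3, SNF 1^3
degree 0: 6−5−0 = 1 → Ȟ^0 ≅ Z
degree 1: 13−8−5 = 0 → Ȟ^1 ≅ 0
degree 2: 12−3−8 = 1 → Ȟ^2 ≅ Z


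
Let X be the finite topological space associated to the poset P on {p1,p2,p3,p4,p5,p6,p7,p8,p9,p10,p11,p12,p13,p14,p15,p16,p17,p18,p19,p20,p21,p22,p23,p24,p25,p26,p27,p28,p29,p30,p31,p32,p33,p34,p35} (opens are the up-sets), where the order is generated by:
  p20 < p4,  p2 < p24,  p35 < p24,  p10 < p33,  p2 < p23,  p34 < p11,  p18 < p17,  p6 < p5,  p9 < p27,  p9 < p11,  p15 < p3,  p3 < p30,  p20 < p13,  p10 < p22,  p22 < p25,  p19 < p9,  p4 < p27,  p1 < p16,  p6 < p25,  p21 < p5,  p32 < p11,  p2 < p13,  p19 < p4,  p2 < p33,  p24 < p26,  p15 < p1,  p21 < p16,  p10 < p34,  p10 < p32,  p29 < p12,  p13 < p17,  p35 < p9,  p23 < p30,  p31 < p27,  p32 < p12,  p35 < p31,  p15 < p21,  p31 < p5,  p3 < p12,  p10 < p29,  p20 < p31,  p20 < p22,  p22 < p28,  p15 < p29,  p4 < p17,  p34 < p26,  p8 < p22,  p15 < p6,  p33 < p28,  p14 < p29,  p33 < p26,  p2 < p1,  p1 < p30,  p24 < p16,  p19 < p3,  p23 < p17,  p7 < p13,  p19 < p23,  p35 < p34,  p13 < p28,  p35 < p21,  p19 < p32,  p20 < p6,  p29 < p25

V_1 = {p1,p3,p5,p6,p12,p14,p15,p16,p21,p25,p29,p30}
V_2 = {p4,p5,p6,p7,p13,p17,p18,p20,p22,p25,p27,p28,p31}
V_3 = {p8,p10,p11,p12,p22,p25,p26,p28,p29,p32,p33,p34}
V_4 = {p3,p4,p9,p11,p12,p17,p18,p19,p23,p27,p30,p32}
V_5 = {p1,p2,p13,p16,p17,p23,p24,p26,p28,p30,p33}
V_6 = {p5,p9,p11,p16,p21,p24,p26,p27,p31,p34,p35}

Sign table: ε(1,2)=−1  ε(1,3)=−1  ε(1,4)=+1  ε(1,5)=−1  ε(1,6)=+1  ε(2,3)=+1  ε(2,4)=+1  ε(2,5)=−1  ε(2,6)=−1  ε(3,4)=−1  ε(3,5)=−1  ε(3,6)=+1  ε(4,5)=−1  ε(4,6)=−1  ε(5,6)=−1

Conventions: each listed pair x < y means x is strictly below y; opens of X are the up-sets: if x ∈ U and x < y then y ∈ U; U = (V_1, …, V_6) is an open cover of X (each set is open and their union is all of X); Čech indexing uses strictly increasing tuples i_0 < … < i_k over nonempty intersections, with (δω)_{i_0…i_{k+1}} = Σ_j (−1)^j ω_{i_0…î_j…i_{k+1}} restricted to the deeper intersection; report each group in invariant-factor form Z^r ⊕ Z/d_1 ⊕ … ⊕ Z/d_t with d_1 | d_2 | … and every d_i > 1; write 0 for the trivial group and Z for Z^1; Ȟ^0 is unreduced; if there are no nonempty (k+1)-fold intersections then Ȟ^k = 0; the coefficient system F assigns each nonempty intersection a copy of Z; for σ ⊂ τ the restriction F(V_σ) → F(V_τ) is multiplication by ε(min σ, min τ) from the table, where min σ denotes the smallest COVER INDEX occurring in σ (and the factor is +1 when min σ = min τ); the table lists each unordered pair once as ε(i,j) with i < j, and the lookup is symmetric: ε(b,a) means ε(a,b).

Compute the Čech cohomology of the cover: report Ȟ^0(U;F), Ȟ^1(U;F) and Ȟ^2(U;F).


Ȟ^0(U;F) ≅ 0,  Ȟ^1(U;F) ≅ Z/2,  Ȟ^2(U;F) ≅ Z

nerve simplices:
  V12={p5,p6,p25} V13={p12,p25,p29} V14={p3,p12,p30} V15={p1,p16,p30} V16={p5,p16,p21} V23={p22,p25,p28} V24={p4,p17,p18,p27} V25={p13,p17,p28} V26={p5,p27,p31} V34={p11,p12,p32} V35={p26,p28,p33} V36={p11,p26,p34} V45={p17,p23,p30} V46={p9,p11,p27} V56={p16,p24,p26}
  V123={p25} V126={p5} V134={p12} V145={p30} V156={p16} V235={p28} V245={p17} V246={p27} V346={p11} V356={p26}
C dims 6,15,10; δ0: rk 6, SNF 1^5·2; δ1: rk 9, SNF 1^9
degree 0: 6−6−0 = 0 → Ȟ^0 ≅ 0
degree 1: 15−9−6 = 0 plus torsion [2] → Ȟ^1 ≅ Z/2
degree 2: 10−0−9 = 1 → Ȟ^2 ≅ Z


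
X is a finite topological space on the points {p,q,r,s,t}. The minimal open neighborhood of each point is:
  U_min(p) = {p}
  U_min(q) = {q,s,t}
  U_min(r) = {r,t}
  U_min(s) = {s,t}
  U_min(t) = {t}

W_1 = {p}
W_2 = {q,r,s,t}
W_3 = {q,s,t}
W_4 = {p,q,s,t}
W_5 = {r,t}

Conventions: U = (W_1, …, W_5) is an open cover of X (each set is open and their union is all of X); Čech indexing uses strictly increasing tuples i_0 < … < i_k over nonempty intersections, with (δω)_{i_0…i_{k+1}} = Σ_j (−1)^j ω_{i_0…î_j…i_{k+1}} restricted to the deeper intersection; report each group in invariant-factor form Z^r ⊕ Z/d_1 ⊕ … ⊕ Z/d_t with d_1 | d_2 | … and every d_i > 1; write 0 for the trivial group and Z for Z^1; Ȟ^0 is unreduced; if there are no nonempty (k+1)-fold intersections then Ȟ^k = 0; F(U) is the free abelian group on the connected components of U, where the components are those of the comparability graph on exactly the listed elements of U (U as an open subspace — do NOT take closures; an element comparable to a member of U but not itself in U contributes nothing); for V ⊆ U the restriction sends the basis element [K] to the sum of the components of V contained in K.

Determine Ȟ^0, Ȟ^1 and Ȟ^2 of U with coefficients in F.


intersection data:
  W14={p} W23={q,s,t} W24={q,s,t} W25={r,t} W34={q,s,t} W35={t} W45={t}
  W234={q,s,t} W235={t} W245={t} W345={t}
  W2345={t}
components per intersection:
  W1: {p}
  W2: {q,r,s,t}
  W3: {q,s,t}
  W4: {p} {q,s,t}
  W5: {r,t}
  W14: {p}
  W23: {q,s,t}
  W24: {q,s,t}
  W25: {r,t}
  W34: {q,s,t}
  W35: {t}
  W45: {t}
  W234: {q,s,t}
  W235: {t}
  W245: {t}
  W345: {t}
  W2345: {t}
C dims 6,7,4,1; δ0: rk 4, SNF 1^4; δ1: rk 3, SNF 1^3; δ2: rk 1, SNF 1^1
Ȟ^0 = (6 − 4) − 0 = 2, so Ȟ^0 ≅ Z^2
Ȟ^1 = (7 − 3) − 4 = 0, so Ȟ^1 ≅ 0
Ȟ^2 = (4 − 1) − 3 = 0, so Ȟ^2 ≅ 0

Ȟ^0 ≅ Z^2,  Ȟ^1 ≅ 0,  Ȟ^2 ≅ 0


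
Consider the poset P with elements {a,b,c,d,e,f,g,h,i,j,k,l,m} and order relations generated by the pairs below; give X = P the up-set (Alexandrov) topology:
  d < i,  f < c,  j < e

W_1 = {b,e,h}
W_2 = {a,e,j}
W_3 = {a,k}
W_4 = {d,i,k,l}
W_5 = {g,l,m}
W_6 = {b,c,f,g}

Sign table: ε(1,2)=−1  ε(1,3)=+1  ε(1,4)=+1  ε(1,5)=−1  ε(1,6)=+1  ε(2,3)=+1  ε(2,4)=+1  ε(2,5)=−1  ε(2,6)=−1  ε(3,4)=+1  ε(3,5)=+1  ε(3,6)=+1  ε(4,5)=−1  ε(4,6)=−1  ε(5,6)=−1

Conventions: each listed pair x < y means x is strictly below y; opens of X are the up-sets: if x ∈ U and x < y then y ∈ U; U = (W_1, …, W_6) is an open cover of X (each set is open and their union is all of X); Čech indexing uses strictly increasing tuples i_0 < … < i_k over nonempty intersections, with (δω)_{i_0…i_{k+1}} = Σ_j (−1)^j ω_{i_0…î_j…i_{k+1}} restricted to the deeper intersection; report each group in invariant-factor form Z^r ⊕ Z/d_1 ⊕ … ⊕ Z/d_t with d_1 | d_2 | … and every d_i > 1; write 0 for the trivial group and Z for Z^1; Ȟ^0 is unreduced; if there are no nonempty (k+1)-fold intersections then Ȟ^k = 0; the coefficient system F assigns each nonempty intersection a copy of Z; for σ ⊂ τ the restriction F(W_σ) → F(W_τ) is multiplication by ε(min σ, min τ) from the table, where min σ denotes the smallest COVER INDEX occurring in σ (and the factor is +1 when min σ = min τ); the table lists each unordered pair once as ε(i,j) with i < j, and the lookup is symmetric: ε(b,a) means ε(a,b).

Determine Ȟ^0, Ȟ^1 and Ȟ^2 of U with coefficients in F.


nerve simplices:
  W12={e} W16={b} W23={a} W34={k} W45={l} W56={g}
C dims 6,6; δ0: rk 6, SNF 1^5·2
degree 0: 6−6−0 = 0 → Ȟ^0 ≅ 0
degree 1: 6−0−6 = 0 plus torsion [2] → Ȟ^1 ≅ Z/2
degree 2: 0−0−0 = 0 → Ȟ^2 ≅ 0

Ȟ^0 ≅ 0; Ȟ^1 ≅ Z/2; Ȟ^2 ≅ 0


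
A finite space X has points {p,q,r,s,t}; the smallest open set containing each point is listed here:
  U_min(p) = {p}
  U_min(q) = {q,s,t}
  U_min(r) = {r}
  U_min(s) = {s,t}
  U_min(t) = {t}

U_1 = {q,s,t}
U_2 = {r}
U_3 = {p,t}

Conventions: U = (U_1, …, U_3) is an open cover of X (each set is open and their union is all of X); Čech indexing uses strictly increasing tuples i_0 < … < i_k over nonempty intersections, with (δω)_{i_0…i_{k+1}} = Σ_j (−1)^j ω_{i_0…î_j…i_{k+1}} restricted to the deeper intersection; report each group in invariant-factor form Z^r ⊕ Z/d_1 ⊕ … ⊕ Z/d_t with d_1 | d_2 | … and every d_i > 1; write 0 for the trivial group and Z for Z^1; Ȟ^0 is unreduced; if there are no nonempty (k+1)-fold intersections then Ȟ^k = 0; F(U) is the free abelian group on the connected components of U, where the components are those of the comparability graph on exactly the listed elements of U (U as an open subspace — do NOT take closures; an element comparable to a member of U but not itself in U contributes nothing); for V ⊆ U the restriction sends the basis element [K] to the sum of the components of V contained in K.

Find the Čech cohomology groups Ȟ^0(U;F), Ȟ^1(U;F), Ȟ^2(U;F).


cover nerve:
  U13={t}
components per intersection:
  U1: {q,s,t}
  U2: {r}
  U3: {p} {t}
  U13: {t}
C dims 4,1; δ0: rk 1, SNF 1^1
Ȟ^0: (4−1)−0=3 ⇒ Z^3
Ȟ^1: (1−0)−1=0 ⇒ 0
Ȟ^2: (0−0)−0=0 ⇒ 0

Ȟ^0(U;F) ≅ Z^3, Ȟ^1(U;F) ≅ 0 and Ȟ^2(U;F) ≅ 0


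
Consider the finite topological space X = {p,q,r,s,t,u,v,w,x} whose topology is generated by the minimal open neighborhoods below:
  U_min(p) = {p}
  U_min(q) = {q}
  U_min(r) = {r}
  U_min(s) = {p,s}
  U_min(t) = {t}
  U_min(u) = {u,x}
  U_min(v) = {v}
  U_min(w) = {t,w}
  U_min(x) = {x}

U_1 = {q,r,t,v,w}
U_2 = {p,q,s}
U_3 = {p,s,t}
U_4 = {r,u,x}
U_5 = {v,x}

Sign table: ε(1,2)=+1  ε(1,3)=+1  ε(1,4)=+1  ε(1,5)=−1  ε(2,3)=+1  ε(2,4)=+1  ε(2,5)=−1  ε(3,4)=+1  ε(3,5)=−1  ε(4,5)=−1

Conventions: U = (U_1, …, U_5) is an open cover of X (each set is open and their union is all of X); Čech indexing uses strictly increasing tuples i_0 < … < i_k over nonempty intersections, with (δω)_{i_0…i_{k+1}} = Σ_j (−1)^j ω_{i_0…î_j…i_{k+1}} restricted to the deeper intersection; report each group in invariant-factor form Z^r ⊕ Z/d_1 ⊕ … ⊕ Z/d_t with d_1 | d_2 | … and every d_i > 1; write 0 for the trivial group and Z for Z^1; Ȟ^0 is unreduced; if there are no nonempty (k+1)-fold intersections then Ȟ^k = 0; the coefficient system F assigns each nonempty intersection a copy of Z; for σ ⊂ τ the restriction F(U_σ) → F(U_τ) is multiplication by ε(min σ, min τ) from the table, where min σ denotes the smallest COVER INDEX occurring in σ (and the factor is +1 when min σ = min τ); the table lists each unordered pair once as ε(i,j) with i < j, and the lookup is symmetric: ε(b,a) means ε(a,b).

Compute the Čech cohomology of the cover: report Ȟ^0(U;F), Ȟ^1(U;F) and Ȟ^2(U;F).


nonempty overlaps:
  U12={q} U13={t} U14={r} U15={v} U23={p,s} U45={x}
C dims 5,6; δ0: rk 4, SNF 1^4
degree 0: 5−4−0 = 1 → Ȟ^0 ≅ Z
degree 1: 6−0−4 = 2 → Ȟ^1 ≅ Z^2
degree 2: 0−0−0 = 0 → Ȟ^2 ≅ 0

Ȟ^0 = Z, Ȟ^1 = Z^2 and Ȟ^2 = 0


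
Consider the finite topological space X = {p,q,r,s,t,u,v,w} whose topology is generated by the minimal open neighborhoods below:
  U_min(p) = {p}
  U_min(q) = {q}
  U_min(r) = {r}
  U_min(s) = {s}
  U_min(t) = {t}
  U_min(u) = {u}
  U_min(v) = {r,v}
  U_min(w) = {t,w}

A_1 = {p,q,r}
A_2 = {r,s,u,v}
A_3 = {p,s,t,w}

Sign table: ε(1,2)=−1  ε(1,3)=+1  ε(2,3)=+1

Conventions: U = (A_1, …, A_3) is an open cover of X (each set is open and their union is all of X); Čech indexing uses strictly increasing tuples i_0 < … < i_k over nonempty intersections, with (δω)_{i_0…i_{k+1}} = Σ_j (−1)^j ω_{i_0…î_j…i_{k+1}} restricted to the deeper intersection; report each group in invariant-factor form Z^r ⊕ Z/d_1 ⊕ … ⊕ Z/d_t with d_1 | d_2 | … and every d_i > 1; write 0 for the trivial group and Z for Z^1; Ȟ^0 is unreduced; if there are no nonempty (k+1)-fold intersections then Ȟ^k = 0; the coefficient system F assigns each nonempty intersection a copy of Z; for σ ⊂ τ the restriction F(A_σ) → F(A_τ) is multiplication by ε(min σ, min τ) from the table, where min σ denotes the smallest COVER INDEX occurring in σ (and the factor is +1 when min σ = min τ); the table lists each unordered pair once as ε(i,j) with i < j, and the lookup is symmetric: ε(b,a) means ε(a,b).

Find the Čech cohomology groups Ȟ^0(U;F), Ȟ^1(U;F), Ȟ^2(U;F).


Ȟ^0 ≅ 0, Ȟ^1 ≅ Z/2, Ȟ^2 ≅ 0

intersection data:
  A12={r} A13={p} A23={s}
C dims 3,3; δ0: rk 3, SNF 1^2·2
Ȟ^0 = (3 − 3) − 0 = 0, so Ȟ^0 ≅ 0
Ȟ^1 = (3 − 0) − 3 = 0 plus torsion [2], so Ȟ^1 ≅ Z/2
Ȟ^2 = (0 − 0) − 0 = 0, so Ȟ^2 ≅ 0


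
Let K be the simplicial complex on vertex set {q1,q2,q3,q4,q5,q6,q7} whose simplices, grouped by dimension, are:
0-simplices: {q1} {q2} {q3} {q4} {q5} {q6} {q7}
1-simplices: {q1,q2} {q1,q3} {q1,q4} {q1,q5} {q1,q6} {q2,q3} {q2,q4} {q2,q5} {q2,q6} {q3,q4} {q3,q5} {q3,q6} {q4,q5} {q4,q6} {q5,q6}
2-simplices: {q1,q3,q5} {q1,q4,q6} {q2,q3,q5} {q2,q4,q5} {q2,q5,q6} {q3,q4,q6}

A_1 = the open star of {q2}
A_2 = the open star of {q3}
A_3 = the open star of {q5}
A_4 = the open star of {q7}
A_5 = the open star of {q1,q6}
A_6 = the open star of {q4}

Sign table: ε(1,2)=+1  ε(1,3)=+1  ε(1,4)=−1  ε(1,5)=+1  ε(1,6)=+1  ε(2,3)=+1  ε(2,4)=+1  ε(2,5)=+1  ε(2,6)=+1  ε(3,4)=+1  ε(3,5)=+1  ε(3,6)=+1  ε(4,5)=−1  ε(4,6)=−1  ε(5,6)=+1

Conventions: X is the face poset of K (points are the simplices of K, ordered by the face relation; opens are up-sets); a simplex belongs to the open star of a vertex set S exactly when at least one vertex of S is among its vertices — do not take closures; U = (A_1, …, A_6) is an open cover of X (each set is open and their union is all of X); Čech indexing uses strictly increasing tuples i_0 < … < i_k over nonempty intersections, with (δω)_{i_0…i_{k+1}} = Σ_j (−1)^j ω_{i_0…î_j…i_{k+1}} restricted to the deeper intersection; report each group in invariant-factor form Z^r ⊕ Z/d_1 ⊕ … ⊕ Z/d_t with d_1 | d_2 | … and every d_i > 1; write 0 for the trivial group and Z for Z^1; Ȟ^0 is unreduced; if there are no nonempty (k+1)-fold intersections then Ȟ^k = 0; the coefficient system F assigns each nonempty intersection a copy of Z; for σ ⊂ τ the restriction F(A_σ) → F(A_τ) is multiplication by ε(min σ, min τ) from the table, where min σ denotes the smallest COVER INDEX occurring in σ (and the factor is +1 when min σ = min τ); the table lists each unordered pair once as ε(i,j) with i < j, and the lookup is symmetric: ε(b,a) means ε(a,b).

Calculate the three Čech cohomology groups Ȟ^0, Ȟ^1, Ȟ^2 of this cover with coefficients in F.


nonempty overlaps:
  A1={{q2},{q1,q2},{q2,q3},{q2,q4},{q2,q5},{q2,q6},{q2,q3,q5},{q2,q4,q5},{q2,q5,q6}} A2={{q3},{q1,q3},{q2,q3},{q3,q4},{q3,q5},{q3,q6},{q1,q3,q5},{q2,q3,q5},{q3,q4,q6}} A3={{q5},{q1,q5},{q2,q5},{q3,q5},{q4,q5},{q5,q6},{q1,q3,q5},{q2,q3,q5},{q2,q4,q5},{q2,q5,q6}} A4={{q7}} A5={{q1},{q6},{q1,q2},{q1,q3},{q1,q4},{q1,q5},{q1,q6},{q2,q6},{q3,q6},{q4,q6},{q5,q6},{q1,q3,q5},{q1,q4,q6},{q2,q5,q6},{q3,q4,q6}} A6={{q4},{q1,q4},{q2,q4},{q3,q4},{q4,q5},{q4,q6},{q1,q4,q6},{q2,q4,q5},{q3,q4,q6}}
  A12={{q2,q3},{q2,q3,q5}} A13={{q2,q5},{q2,q3,q5},{q2,q4,q5},{q2,q5,q6}} A15={{q1,q2},{q2,q6},{q2,q5,q6}} A16={{q2,q4},{q2,q4,q5}} A23={{q3,q5},{q1,q3,q5},{q2,q3,q5}} A25={{q1,q3},{q3,q6},{q1,q3,q5},{q3,q4,q6}} A26={{q3,q4},{q3,q4,q6}} A35={{q1,q5},{q5,q6},{q1,q3,q5},{q2,q5,q6}} A36={{q4,q5},{q2,q4,q5}} A56={{q1,q4},{q4,q6},{q1,q4,q6},{q3,q4,q6}}
  A123={{q2,q3,q5}} A135={{q2,q5,q6}} A136={{q2,q4,q5}} A235={{q1,q3,q5}} A256={{q3,q4,q6}}
C dims 6,10,5; δ0: rk 4, SNF 1^4; δ1: rk 5, SNF 1^5
degree 0: 6−4−0 = 2 → Ȟ^0 ≅ Z^2
degree 1: 10−5−4 = 1 → Ȟ^1 ≅ Z
degree 2: 5−0−5 = 0 → Ȟ^2 ≅ 0

Ȟ^0(U;F) ≅ Z^2; Ȟ^1(U;F) ≅ Z; Ȟ^2(U;F) ≅ 0


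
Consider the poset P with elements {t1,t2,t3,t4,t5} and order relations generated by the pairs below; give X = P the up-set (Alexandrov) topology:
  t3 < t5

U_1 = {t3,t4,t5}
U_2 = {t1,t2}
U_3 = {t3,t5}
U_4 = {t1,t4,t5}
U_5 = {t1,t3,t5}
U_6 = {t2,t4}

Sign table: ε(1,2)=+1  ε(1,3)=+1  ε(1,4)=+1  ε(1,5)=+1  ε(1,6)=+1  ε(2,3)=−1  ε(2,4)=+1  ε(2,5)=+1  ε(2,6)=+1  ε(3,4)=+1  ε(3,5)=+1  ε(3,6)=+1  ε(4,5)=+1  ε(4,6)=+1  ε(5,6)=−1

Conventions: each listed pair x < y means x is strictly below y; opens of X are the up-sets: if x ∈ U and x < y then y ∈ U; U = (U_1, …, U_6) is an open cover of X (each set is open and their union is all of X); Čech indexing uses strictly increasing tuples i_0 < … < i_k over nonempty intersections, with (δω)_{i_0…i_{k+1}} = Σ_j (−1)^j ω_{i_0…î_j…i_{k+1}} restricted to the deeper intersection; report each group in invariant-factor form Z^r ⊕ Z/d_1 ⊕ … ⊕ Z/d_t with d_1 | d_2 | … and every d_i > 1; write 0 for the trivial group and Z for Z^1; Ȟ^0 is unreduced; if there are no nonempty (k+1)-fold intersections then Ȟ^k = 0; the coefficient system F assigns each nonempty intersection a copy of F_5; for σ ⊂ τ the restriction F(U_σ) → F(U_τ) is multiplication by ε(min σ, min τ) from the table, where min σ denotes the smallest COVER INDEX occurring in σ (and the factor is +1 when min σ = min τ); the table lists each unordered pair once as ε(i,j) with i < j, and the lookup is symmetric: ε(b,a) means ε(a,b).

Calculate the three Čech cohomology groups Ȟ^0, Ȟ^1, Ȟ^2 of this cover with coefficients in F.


intersection data:
  U13={t3,t5} U14={t4,t5} U15={t3,t5} U16={t4} U24={t1} U25={t1} U26={t2} U34={t5} U35={t3,t5} U45={t1,t5} U46={t4}
  U134={t5} U135={t3,t5} U145={t5} U146={t4} U245={t1} U345={t5}
  U1345={t5}
C dims 6,11,6,1; δ0: rk_F5 5; δ1: rk_F5 5; δ2: rk_F5 1
Ȟ^0 = (6 − 5) − 0 = 1, so Ȟ^0 ≅ Z/5
Ȟ^1 = (11 − 5) − 5 = 1, so Ȟ^1 ≅ Z/5
Ȟ^2 = (6 − 1) − 5 = 0, so Ȟ^2 ≅ 0

Ȟ^0 ≅ Z/5,  Ȟ^1 ≅ Z/5,  Ȟ^2 ≅ 0


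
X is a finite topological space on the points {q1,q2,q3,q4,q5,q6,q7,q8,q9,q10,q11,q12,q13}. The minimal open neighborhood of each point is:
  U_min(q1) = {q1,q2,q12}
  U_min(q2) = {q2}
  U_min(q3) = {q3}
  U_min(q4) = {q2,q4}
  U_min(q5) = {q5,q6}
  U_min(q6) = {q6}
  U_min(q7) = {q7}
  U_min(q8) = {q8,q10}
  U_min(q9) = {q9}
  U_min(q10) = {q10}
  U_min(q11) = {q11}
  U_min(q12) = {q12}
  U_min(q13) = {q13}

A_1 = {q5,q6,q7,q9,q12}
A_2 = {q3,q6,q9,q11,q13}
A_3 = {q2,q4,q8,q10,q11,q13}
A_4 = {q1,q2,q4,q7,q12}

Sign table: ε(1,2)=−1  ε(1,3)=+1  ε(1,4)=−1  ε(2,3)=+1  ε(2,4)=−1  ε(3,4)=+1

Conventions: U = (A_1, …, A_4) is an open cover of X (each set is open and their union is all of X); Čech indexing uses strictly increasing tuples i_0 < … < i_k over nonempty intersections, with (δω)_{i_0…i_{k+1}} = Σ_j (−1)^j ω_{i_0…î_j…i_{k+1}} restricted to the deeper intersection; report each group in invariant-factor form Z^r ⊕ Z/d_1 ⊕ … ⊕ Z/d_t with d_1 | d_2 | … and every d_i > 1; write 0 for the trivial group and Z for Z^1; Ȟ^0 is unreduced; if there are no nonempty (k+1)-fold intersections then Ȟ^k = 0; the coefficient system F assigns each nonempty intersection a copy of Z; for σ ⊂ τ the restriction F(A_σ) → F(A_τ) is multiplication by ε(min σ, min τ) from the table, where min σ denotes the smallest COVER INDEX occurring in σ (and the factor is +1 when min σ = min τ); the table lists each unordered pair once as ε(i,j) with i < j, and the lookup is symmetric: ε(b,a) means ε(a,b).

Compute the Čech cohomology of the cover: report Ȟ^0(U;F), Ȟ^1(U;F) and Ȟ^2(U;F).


Ȟ^0 = Z, Ȟ^1 = Z and Ȟ^2 = 0

intersection data:
  A12={q6,q9} A14={q7,q12} A23={q11,q13} A34={q2,q4}
C dims 4,4; δ0: rk 3, SNF 1^3
Ȟ^0 = (4 − 3) − 0 = 1, so Ȟ^0 ≅ Z
Ȟ^1 = (4 − 0) − 3 = 1, so Ȟ^1 ≅ Z
Ȟ^2 = (0 − 0) − 0 = 0, so Ȟ^2 ≅ 0


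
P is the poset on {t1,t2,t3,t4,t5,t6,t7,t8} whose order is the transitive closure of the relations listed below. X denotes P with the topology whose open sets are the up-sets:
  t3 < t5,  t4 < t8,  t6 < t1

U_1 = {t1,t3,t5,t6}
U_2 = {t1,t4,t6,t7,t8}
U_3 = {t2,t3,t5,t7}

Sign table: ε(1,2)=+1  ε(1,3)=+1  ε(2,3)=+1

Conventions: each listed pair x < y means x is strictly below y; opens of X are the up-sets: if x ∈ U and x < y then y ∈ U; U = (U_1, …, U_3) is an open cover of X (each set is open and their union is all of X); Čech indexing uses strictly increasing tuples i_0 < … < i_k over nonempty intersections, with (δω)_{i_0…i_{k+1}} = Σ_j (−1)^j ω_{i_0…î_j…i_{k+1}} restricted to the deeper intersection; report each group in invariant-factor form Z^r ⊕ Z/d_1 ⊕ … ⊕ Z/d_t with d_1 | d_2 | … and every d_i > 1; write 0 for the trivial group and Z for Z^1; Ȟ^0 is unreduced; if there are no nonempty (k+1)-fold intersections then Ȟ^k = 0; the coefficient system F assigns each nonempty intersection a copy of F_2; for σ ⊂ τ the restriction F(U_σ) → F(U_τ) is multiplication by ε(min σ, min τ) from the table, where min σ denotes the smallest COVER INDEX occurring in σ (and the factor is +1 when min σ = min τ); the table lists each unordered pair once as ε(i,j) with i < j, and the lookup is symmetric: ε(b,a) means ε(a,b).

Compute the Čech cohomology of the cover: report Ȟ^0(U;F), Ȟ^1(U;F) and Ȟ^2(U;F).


Ȟ^0 = Z/2; Ȟ^1 = Z/2; Ȟ^2 = 0

nerve of the cover:
  U12={t1,t6} U13={t3,t5} U23={t7}
C dims 3,3; δ0: rk_F2 2
Ȟ^0 = (3 − 2) − 0 = 1, so Ȟ^0 ≅ Z/2
Ȟ^1 = (3 − 0) − 2 = 1, so Ȟ^1 ≅ Z/2
Ȟ^2 = (0 − 0) − 0 = 0, so Ȟ^2 ≅ 0


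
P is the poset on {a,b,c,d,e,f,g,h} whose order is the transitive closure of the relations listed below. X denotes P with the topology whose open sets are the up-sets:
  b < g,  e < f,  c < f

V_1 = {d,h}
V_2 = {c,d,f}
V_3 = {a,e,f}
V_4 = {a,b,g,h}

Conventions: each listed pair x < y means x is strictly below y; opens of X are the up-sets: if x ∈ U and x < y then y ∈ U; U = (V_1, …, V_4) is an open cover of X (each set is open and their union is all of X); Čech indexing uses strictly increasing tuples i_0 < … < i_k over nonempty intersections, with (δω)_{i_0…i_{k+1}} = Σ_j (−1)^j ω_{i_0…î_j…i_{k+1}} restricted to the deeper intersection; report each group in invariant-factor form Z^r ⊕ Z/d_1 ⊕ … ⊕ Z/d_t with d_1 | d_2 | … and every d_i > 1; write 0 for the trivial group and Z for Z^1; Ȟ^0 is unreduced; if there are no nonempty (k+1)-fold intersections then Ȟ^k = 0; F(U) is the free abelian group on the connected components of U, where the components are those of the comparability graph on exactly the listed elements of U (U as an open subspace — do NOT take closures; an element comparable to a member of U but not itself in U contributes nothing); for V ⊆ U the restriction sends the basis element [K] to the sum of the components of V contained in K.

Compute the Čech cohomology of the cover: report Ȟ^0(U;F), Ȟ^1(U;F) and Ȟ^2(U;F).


nerve simplices:
  V12={d} V14={h} V23={f} V34={a}
components per intersection:
  V1: {d} {h}
  V2: {c,f} {d}
  V3: {a} {e,f}
  V4: {a} {b,g} {h}
  V12: {d}
  V14: {h}
  V23: {f}
  V34: {a}
C dims 9,4; δ0: rk 4, SNF 1^4
degree 0: 9−4−0 = 5 → Ȟ^0 ≅ Z^5
degree 1: 4−0−4 = 0 → Ȟ^1 ≅ 0
degree 2: 0−0−0 = 0 → Ȟ^2 ≅ 0

Ȟ^0 ≅ Z^5,  Ȟ^1 ≅ 0,  Ȟ^2 ≅ 0


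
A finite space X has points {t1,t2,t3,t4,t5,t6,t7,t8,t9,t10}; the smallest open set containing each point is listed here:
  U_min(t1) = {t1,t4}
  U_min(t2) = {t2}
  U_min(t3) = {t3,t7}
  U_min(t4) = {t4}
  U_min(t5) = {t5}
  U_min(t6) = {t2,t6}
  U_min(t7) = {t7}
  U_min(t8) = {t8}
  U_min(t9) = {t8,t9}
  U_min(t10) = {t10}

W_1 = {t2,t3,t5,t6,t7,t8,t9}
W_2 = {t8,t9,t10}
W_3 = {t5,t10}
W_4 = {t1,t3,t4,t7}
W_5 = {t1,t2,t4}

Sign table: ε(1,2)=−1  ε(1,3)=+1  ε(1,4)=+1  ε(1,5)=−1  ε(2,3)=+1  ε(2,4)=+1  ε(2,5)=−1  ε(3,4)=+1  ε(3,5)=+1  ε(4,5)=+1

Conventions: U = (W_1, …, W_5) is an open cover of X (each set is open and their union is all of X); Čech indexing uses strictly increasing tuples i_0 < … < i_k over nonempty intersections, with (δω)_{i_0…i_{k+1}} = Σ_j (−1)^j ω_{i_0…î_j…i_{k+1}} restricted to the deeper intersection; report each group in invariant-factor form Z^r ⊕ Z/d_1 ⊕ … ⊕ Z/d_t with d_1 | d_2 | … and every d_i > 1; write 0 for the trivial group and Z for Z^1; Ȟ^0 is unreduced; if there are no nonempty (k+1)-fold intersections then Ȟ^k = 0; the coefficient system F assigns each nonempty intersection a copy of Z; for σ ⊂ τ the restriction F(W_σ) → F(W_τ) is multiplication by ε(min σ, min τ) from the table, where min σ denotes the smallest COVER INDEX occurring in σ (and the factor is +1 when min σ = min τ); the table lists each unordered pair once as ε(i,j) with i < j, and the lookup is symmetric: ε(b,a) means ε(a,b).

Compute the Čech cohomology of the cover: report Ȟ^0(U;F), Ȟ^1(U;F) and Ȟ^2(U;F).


nerve simplices:
  W12={t8,t9} W13={t5} W14={t3,t7} W15={t2} W23={t10} W45={t1,t4}
C dims 5,6; δ0: rk 5, SNF 1^4·2
degree 0: 5−5−0 = 0 → Ȟ^0 ≅ 0
degree 1: 6−0−5 = 1 plus torsion [2] → Ȟ^1 ≅ Z ⊕ Z/2
degree 2: 0−0−0 = 0 → Ȟ^2 ≅ 0

Ȟ^0 ≅ 0, Ȟ^1 ≅ Z ⊕ Z/2 and Ȟ^2 ≅ 0


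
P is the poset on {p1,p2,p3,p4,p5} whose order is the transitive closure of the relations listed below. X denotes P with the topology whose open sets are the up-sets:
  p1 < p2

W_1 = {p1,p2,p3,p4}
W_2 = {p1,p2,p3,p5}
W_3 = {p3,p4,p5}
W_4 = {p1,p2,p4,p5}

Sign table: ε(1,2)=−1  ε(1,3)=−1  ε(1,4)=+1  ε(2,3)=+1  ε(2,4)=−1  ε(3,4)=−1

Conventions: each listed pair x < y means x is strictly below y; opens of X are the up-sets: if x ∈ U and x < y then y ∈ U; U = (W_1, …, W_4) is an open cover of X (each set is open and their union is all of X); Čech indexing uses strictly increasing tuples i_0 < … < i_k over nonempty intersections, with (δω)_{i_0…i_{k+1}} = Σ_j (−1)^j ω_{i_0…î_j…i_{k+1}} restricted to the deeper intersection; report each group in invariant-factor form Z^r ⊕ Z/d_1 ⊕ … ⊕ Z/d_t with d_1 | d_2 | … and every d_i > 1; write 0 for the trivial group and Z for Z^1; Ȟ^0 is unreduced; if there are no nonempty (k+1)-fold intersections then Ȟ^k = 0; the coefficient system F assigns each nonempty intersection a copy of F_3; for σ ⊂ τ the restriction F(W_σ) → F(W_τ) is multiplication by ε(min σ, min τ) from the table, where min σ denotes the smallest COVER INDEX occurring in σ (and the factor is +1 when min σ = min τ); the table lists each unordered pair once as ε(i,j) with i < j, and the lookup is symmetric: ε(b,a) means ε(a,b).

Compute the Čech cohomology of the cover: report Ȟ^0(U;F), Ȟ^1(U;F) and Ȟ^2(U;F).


Ȟ^0 ≅ Z/3, Ȟ^1 ≅ 0 and Ȟ^2 ≅ Z/3

nerve of the cover:
  W12={p1,p2,p3} W13={p3,p4} W14={p1,p2,p4} W23={p3,p5} W24={p1,p2,p5} W34={p4,p5}
  W123={p3} W124={p1,p2} W134={p4} W234={p5}
C dims 4,6,4; δ0: rk_F3 3; δ1: rk_F3 3
Ȟ^0 = (4 − 3) − 0 = 1, so Ȟ^0 ≅ Z/3
Ȟ^1 = (6 − 3) − 3 = 0, so Ȟ^1 ≅ 0
Ȟ^2 = (4 − 0) − 3 = 1, so Ȟ^2 ≅ Z/3


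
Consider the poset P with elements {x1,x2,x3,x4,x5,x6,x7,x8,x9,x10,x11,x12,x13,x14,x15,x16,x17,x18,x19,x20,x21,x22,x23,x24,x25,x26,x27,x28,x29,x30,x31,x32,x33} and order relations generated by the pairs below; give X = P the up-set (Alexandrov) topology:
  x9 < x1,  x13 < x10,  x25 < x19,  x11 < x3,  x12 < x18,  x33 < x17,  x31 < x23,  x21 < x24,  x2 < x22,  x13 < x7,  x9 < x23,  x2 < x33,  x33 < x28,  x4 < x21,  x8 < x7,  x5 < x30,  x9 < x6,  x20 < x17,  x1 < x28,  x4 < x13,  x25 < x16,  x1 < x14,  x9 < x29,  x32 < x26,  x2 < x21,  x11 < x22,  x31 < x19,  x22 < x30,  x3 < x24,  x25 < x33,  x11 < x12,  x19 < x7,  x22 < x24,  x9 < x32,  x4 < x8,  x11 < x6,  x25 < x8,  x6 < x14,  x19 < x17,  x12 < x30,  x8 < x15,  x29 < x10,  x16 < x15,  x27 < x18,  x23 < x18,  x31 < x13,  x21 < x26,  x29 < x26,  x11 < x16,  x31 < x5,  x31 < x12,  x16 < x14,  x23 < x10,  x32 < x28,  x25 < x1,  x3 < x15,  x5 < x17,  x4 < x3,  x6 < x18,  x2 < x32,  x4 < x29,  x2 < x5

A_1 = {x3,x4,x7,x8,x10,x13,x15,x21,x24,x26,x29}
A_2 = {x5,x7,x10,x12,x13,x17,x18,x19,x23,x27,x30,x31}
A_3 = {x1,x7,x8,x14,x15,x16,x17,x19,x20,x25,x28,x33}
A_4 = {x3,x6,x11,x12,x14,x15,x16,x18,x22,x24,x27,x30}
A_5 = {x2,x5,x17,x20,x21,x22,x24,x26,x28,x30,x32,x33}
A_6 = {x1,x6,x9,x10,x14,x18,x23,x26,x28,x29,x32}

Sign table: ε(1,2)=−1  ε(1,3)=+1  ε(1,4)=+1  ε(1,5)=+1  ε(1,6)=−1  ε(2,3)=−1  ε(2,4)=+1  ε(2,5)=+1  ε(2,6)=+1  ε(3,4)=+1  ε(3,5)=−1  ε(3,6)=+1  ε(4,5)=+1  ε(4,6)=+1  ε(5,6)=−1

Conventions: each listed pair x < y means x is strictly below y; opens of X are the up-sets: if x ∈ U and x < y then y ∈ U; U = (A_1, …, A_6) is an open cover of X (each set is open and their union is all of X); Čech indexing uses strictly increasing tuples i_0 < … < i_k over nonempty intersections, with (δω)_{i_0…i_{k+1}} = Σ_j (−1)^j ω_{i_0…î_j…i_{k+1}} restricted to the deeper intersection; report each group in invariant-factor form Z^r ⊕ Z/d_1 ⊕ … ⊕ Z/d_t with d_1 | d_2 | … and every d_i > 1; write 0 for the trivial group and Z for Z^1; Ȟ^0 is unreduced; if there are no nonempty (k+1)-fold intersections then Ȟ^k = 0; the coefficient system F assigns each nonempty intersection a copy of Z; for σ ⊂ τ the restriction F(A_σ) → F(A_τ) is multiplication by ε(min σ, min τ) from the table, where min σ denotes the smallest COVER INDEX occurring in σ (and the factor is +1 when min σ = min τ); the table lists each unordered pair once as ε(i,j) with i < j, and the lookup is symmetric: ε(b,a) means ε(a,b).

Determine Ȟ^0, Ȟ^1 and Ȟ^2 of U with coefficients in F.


nerve of the cover:
  A12={x7,x10,x13} A13={x7,x8,x15} A14={x3,x15,x24} A15={x21,x24,x26} A16={x10,x26,x29} A23={x7,x17,x19} A24={x12,x18,x27,x30} A25={x5,x17,x30} A26={x10,x18,x23} A34={x14,x15,x16} A35={x17,x20,x28,x33} A36={x1,x14,x28} A45={x22,x24,x30} A46={x6,x14,x18} A56={x26,x28,x32}
  A123={x7} A126={x10} A134={x15} A145={x24} A156={x26} A235={x17} A245={x30} A246={x18} A346={x14} A356={x28}
C dims 6,15,10; δ0: rk 6, SNF 1^5·2; δ1: rk 9, SNF 1^9
Ȟ^0 = (6 − 6) − 0 = 0, so Ȟ^0 ≅ 0
Ȟ^1 = (15 − 9) − 6 = 0 plus torsion [2], so Ȟ^1 ≅ Z/2
Ȟ^2 = (10 − 0) − 9 = 1, so Ȟ^2 ≅ Z

Ȟ^0(U;F) ≅ 0, Ȟ^1(U;F) ≅ Z/2 and Ȟ^2(U;F) ≅ Z


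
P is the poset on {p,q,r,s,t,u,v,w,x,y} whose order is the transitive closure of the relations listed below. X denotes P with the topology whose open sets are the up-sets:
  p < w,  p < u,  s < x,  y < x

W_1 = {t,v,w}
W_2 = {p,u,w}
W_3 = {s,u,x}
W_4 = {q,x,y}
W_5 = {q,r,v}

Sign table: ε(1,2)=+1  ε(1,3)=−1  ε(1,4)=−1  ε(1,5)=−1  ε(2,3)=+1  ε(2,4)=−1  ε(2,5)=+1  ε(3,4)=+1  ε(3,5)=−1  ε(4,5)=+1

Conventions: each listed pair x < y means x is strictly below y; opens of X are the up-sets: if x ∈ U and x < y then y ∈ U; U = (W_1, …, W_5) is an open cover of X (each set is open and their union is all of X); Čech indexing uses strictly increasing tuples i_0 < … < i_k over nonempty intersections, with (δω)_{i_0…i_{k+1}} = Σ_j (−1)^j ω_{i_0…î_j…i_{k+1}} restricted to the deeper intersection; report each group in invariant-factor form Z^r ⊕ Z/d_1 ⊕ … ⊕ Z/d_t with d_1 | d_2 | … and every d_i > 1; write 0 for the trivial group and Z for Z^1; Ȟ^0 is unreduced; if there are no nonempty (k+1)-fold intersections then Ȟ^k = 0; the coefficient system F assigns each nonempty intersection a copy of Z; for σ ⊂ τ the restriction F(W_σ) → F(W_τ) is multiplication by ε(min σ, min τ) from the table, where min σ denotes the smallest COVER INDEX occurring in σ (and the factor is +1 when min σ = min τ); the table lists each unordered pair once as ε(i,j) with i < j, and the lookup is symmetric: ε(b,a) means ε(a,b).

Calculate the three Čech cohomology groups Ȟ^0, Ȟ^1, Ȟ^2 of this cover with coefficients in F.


nerve of the cover:
  W12={w} W15={v} W23={u} W34={x} W45={q}
C dims 5,5; δ0: rk 5, SNF 1^4·2
Ȟ^0 = (5 − 5) − 0 = 0, so Ȟ^0 ≅ 0
Ȟ^1 = (5 − 0) − 5 = 0 plus torsion [2], so Ȟ^1 ≅ Z/2
Ȟ^2 = (0 − 0) − 0 = 0, so Ȟ^2 ≅ 0

Ȟ^0 = 0, Ȟ^1 = Z/2, Ȟ^2 = 0


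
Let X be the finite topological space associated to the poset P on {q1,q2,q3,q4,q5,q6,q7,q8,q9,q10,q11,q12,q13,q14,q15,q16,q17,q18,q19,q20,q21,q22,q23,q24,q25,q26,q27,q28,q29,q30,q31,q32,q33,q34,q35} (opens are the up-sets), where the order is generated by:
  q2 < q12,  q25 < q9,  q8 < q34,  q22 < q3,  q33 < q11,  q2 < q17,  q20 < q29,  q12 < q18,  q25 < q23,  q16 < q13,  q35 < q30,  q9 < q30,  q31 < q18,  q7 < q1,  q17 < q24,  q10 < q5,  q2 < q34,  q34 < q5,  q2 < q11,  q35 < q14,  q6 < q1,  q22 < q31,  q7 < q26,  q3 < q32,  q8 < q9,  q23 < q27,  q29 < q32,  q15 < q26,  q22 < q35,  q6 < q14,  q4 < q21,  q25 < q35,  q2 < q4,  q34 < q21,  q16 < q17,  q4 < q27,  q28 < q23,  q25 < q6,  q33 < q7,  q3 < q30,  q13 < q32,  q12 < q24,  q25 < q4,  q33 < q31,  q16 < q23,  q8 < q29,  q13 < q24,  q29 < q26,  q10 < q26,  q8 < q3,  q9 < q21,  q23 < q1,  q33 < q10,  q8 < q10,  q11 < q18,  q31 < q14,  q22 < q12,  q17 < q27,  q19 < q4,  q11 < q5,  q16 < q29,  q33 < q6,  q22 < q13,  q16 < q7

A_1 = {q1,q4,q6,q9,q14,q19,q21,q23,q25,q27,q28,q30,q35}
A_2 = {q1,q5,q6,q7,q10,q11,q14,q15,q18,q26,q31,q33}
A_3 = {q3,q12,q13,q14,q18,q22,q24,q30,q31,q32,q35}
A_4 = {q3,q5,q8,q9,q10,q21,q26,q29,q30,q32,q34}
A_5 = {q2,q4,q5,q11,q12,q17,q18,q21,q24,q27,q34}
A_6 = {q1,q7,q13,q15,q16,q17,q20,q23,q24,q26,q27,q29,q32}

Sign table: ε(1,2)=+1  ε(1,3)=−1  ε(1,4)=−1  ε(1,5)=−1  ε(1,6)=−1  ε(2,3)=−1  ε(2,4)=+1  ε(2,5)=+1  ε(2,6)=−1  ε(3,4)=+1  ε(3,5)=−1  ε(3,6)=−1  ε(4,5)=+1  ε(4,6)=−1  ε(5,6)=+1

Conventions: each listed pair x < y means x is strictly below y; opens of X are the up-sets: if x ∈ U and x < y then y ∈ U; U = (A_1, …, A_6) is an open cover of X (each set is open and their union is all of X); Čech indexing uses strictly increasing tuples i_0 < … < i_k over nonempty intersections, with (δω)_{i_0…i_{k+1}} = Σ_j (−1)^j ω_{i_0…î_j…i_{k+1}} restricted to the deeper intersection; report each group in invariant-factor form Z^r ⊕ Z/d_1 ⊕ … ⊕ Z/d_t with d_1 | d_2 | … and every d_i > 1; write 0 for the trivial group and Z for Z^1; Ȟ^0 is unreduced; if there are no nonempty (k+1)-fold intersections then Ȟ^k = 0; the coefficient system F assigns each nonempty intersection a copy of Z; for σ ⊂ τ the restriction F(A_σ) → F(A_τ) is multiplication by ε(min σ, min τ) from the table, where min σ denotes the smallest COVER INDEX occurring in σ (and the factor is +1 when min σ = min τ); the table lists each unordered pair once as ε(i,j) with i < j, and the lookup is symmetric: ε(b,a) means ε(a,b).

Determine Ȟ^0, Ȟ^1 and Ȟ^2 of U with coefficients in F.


Ȟ^0(U;F) ≅ 0; Ȟ^1(U;F) ≅ Z/2; Ȟ^2(U;F) ≅ Z

nonempty intersections:
  A12={q1,q6,q14} A13={q14,q30,q35} A14={q9,q21,q30} A15={q4,q21,q27} A16={q1,q23,q27} A23={q14,q18,q31} A24={q5,q10,q26} A25={q5,q11,q18} A26={q1,q7,q15,q26} A34={q3,q30,q32} A35={q12,q18,q24} A36={q13,q24,q32} A45={q5,q21,q34} A46={q26,q29,q32} A56={q17,q24,q27}
  A123={q14} A126={q1} A134={q30} A145={q21} A156={q27} A235={q18} A245={q5} A246={q26} A346={q32} A356={q24}
C dims 6,15,10; δ0: rk 6, SNF 1^5·2; δ1: rk 9, SNF 1^9
Ȟ^0: (6−6)−0=0 ⇒ 0
Ȟ^1: (15−9)−6=0 plus torsion [2] ⇒ Z/2
Ȟ^2: (10−0)−9=1 ⇒ Z
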